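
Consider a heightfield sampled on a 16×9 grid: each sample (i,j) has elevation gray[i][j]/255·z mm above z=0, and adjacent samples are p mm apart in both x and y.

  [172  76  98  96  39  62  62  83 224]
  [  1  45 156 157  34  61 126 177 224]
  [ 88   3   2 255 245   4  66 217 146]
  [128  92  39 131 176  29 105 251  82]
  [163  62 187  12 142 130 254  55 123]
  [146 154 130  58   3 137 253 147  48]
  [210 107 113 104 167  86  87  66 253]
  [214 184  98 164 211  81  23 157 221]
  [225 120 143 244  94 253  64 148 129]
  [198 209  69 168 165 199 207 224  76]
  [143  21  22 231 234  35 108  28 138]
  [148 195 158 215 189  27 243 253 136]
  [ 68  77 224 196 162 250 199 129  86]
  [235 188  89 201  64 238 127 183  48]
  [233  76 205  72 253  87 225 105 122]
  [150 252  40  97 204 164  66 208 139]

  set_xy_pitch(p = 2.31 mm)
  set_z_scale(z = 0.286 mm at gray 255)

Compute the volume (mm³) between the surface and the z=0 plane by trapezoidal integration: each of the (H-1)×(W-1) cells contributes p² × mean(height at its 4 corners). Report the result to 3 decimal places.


height_mm = gray/255 × 0.286; cell vol = 2.31² × mean(4 corners)
unit = 2.31² × 0.286 / (4×255) = 0.0014962 mm³ per gray-sum
row 0: Σ corner-gray over 8 cells = 3165  → 4.7355
row 1: Σ corner-gray over 8 cells = 3555  → 5.3190
row 2: Σ corner-gray over 8 cells = 3674  → 5.4970
row 3: Σ corner-gray over 8 cells = 3826  → 5.7245
row 4: Σ corner-gray over 8 cells = 3928  → 5.8771
row 5: Σ corner-gray over 8 cells = 3881  → 5.8068
row 6: Σ corner-gray over 8 cells = 4194  → 6.2751
row 7: Σ corner-gray over 8 cells = 4757  → 7.1174
row 8: Σ corner-gray over 8 cells = 5242  → 7.8431
row 9: Σ corner-gray over 8 cells = 4395  → 6.5758
row 10: Σ corner-gray over 8 cells = 4483  → 6.7075
row 11: Σ corner-gray over 8 cells = 5472  → 8.1872
row 12: Σ corner-gray over 8 cells = 5091  → 7.6172
row 13: Σ corner-gray over 8 cells = 4864  → 7.2775
row 14: Σ corner-gray over 8 cells = 4752  → 7.1099
Σ rows: total corner-gray = 65279  → 97.6705 mm³

97.670


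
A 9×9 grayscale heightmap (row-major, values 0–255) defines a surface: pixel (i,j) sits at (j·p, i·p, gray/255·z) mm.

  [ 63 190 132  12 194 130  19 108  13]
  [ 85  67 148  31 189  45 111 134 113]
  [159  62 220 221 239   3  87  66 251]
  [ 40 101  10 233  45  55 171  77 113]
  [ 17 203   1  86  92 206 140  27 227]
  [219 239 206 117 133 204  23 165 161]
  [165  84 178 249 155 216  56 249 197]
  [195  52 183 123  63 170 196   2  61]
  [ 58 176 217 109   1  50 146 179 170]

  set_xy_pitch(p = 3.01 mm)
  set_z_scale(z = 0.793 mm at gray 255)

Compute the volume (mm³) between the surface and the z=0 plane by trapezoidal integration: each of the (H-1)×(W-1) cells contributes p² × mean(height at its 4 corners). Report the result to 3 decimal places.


height_mm = gray/255 × 0.793; cell vol = 3.01² × mean(4 corners)
unit = 3.01² × 0.793 / (4×255) = 0.00704378 mm³ per gray-sum
row 0: Σ corner-gray over 8 cells = 3294  → 23.2022
row 1: Σ corner-gray over 8 cells = 3854  → 27.1467
row 2: Σ corner-gray over 8 cells = 3743  → 26.3649
row 3: Σ corner-gray over 8 cells = 3291  → 23.1811
row 4: Σ corner-gray over 8 cells = 4308  → 30.3446
row 5: Σ corner-gray over 8 cells = 5290  → 37.2616
row 6: Σ corner-gray over 8 cells = 4570  → 32.1901
row 7: Σ corner-gray over 8 cells = 3818  → 26.8932
Σ rows: total corner-gray = 32168  → 226.5844 mm³

226.584


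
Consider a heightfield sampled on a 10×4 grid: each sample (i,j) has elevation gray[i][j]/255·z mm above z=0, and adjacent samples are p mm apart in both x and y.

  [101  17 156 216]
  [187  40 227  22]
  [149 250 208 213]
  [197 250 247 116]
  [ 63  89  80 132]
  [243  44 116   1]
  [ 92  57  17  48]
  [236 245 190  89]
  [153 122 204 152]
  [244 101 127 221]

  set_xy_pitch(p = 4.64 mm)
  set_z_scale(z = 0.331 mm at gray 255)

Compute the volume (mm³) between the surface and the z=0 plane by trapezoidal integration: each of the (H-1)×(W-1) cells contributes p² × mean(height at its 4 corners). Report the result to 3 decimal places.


106.992

height_mm = gray/255 × 0.331; cell vol = 4.64² × mean(4 corners)
unit = 4.64² × 0.331 / (4×255) = 0.00698657 mm³ per gray-sum
row 0: Σ corner-gray over 3 cells = 1406  → 9.8231
row 1: Σ corner-gray over 3 cells = 2021  → 14.1199
row 2: Σ corner-gray over 3 cells = 2585  → 18.0603
row 3: Σ corner-gray over 3 cells = 1840  → 12.8553
row 4: Σ corner-gray over 3 cells = 1097  → 7.6643
row 5: Σ corner-gray over 3 cells = 852  → 5.9526
row 6: Σ corner-gray over 3 cells = 1483  → 10.3611
row 7: Σ corner-gray over 3 cells = 2152  → 15.0351
row 8: Σ corner-gray over 3 cells = 1878  → 13.1208
Σ rows: total corner-gray = 15314  → 106.9923 mm³


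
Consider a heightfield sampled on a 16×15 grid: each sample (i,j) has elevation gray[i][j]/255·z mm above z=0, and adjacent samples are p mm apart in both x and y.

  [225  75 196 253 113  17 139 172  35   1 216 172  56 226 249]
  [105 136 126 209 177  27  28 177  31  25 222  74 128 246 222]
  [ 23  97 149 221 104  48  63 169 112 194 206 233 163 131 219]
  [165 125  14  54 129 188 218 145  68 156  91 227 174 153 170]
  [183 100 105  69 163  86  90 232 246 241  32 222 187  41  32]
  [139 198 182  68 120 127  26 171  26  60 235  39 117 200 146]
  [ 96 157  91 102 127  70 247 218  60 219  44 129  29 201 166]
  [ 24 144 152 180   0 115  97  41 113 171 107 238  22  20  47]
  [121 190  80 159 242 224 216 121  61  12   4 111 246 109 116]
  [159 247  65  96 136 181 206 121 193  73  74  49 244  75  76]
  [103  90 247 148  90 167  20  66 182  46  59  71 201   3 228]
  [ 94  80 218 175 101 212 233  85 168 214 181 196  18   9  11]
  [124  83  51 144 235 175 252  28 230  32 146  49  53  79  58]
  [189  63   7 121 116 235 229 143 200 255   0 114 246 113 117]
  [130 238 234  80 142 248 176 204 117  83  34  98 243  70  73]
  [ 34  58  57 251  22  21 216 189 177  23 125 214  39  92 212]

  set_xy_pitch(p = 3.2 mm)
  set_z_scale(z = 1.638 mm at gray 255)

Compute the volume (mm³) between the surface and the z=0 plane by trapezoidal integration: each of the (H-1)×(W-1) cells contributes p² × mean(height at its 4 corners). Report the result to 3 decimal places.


height_mm = gray/255 × 1.638; cell vol = 3.2² × mean(4 corners)
unit = 3.2² × 1.638 / (4×255) = 0.0164442 mm³ per gray-sum
row 0: Σ corner-gray over 14 cells = 7355  → 120.9474
row 1: Σ corner-gray over 14 cells = 7561  → 124.3349
row 2: Σ corner-gray over 14 cells = 7841  → 128.9392
row 3: Σ corner-gray over 14 cells = 7662  → 125.9957
row 4: Σ corner-gray over 14 cells = 7266  → 119.4838
row 5: Σ corner-gray over 14 cells = 7073  → 116.3101
row 6: Σ corner-gray over 14 cells = 6521  → 107.2329
row 7: Σ corner-gray over 14 cells = 6658  → 109.4857
row 8: Σ corner-gray over 14 cells = 7542  → 124.0224
row 9: Σ corner-gray over 14 cells = 6866  → 112.9061
row 10: Σ corner-gray over 14 cells = 6996  → 115.0439
row 11: Σ corner-gray over 14 cells = 7181  → 118.0861
row 12: Σ corner-gray over 14 cells = 7286  → 119.8127
row 13: Σ corner-gray over 14 cells = 8127  → 133.6423
row 14: Σ corner-gray over 14 cells = 7351  → 120.8816
Σ rows: total corner-gray = 109286  → 1797.1247 mm³

1797.125


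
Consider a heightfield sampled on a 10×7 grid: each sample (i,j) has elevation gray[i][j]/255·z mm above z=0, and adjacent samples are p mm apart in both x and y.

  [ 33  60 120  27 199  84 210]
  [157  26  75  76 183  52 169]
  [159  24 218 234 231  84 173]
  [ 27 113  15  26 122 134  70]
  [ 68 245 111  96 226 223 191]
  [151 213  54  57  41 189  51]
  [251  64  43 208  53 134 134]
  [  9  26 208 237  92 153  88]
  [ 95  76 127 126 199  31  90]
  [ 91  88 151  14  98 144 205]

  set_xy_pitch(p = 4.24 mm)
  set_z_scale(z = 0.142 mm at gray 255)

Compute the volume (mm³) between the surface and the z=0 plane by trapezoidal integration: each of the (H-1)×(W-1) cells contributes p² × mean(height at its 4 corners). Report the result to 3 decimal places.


height_mm = gray/255 × 0.142; cell vol = 4.24² × mean(4 corners)
unit = 4.24² × 0.142 / (4×255) = 0.00250276 mm³ per gray-sum
row 0: Σ corner-gray over 6 cells = 2373  → 5.9391
row 1: Σ corner-gray over 6 cells = 3064  → 7.6685
row 2: Σ corner-gray over 6 cells = 2831  → 7.0853
row 3: Σ corner-gray over 6 cells = 2978  → 7.4532
row 4: Σ corner-gray over 6 cells = 3371  → 8.4368
row 5: Σ corner-gray over 6 cells = 2699  → 6.7550
row 6: Σ corner-gray over 6 cells = 2918  → 7.3031
row 7: Σ corner-gray over 6 cells = 2832  → 7.0878
row 8: Σ corner-gray over 6 cells = 2589  → 6.4797
Σ rows: total corner-gray = 25655  → 64.2084 mm³

64.208


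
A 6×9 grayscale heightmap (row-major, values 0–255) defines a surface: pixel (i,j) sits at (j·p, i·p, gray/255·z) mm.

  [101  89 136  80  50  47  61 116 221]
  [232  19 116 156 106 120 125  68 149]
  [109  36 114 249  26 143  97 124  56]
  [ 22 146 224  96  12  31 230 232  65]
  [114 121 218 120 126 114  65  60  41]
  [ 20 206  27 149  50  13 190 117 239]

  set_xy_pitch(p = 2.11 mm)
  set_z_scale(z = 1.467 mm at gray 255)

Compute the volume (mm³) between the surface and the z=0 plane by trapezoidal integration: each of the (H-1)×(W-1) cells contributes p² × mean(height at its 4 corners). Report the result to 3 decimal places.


height_mm = gray/255 × 1.467; cell vol = 2.11² × mean(4 corners)
unit = 2.11² × 1.467 / (4×255) = 0.00640317 mm³ per gray-sum
row 0: Σ corner-gray over 8 cells = 3281  → 21.0088
row 1: Σ corner-gray over 8 cells = 3544  → 22.6928
row 2: Σ corner-gray over 8 cells = 3772  → 24.1527
row 3: Σ corner-gray over 8 cells = 3832  → 24.5369
row 4: Σ corner-gray over 8 cells = 3566  → 22.8337
Σ rows: total corner-gray = 17995  → 115.2250 mm³

115.225


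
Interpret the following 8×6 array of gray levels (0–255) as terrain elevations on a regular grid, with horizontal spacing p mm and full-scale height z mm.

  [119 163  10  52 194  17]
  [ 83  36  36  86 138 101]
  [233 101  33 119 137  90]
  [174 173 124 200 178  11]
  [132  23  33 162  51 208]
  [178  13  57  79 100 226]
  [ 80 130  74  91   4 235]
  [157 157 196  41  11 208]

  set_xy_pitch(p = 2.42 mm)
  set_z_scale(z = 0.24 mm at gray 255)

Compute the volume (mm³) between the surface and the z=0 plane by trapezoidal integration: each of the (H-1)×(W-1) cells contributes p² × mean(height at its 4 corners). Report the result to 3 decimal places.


height_mm = gray/255 × 0.24; cell vol = 2.42² × mean(4 corners)
unit = 2.42² × 0.24 / (4×255) = 0.00137798 mm³ per gray-sum
row 0: Σ corner-gray over 5 cells = 1750  → 2.4115
row 1: Σ corner-gray over 5 cells = 1879  → 2.5892
row 2: Σ corner-gray over 5 cells = 2638  → 3.6351
row 3: Σ corner-gray over 5 cells = 2413  → 3.3251
row 4: Σ corner-gray over 5 cells = 1780  → 2.4528
row 5: Σ corner-gray over 5 cells = 1815  → 2.5010
row 6: Σ corner-gray over 5 cells = 2088  → 2.8772
Σ rows: total corner-gray = 14363  → 19.7919 mm³

19.792


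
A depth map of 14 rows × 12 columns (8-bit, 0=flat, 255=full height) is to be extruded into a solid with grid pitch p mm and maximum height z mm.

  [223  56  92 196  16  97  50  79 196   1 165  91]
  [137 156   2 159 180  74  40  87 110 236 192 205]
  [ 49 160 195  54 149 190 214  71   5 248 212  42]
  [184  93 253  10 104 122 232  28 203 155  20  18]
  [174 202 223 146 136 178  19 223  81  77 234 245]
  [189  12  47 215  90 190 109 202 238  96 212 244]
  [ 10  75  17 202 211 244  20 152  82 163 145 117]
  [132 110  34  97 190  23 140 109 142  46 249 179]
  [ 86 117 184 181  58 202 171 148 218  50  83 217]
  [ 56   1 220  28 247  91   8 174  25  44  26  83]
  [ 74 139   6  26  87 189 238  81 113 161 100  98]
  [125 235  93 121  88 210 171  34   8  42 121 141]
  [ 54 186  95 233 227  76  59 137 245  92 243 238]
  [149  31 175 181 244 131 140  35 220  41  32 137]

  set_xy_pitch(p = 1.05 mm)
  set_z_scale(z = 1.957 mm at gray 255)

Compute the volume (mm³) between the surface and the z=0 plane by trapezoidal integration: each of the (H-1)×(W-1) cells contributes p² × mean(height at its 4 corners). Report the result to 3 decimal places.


154.454

height_mm = gray/255 × 1.957; cell vol = 1.05² × mean(4 corners)
unit = 1.05² × 1.957 / (4×255) = 0.00211529 mm³ per gray-sum
row 0: Σ corner-gray over 11 cells = 5024  → 10.6272
row 1: Σ corner-gray over 11 cells = 5901  → 12.4823
row 2: Σ corner-gray over 11 cells = 5729  → 12.1185
row 3: Σ corner-gray over 11 cells = 6099  → 12.9011
row 4: Σ corner-gray over 11 cells = 6712  → 14.1978
row 5: Σ corner-gray over 11 cells = 6004  → 12.7002
row 6: Σ corner-gray over 11 cells = 5340  → 11.2956
row 7: Σ corner-gray over 11 cells = 5718  → 12.0952
row 8: Σ corner-gray over 11 cells = 4994  → 10.5637
row 9: Σ corner-gray over 11 cells = 4319  → 9.1359
row 10: Σ corner-gray over 11 cells = 4964  → 10.5003
row 11: Σ corner-gray over 11 cells = 5990  → 12.6706
row 12: Σ corner-gray over 11 cells = 6224  → 13.1655
Σ rows: total corner-gray = 73018  → 154.4540 mm³


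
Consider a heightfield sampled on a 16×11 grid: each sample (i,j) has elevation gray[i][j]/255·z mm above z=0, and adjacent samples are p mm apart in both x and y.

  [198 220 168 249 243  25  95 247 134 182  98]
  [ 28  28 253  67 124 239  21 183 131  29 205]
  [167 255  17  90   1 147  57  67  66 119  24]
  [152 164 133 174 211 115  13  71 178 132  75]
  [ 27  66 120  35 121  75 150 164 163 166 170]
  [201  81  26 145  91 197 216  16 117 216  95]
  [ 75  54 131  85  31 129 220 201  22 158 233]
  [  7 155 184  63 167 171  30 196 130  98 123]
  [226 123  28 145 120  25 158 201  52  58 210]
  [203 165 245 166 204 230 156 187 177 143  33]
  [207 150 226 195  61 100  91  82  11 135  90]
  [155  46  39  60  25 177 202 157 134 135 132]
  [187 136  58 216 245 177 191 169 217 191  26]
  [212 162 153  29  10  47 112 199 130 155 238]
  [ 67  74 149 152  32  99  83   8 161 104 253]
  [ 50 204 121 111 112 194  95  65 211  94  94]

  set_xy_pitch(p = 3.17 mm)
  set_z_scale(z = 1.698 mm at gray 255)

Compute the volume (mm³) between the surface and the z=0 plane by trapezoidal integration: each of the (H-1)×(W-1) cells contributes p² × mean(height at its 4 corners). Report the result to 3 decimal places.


1267.917

height_mm = gray/255 × 1.698; cell vol = 3.17² × mean(4 corners)
unit = 3.17² × 1.698 / (4×255) = 0.0167285 mm³ per gray-sum
row 0: Σ corner-gray over 10 cells = 5805  → 97.1087
row 1: Σ corner-gray over 10 cells = 4212  → 70.4603
row 2: Σ corner-gray over 10 cells = 4438  → 74.2409
row 3: Σ corner-gray over 10 cells = 4926  → 82.4044
row 4: Σ corner-gray over 10 cells = 4823  → 80.6814
row 5: Σ corner-gray over 10 cells = 4876  → 81.5680
row 6: Σ corner-gray over 10 cells = 4888  → 81.7687
row 7: Σ corner-gray over 10 cells = 4774  → 79.8617
row 8: Σ corner-gray over 10 cells = 5838  → 97.6608
row 9: Σ corner-gray over 10 cells = 5981  → 100.0529
row 10: Σ corner-gray over 10 cells = 4636  → 77.5532
row 11: Σ corner-gray over 10 cells = 5650  → 94.5158
row 12: Σ corner-gray over 10 cells = 5857  → 97.9786
row 13: Σ corner-gray over 10 cells = 4488  → 75.0773
row 14: Σ corner-gray over 10 cells = 4602  → 76.9844
Σ rows: total corner-gray = 75794  → 1267.9171 mm³


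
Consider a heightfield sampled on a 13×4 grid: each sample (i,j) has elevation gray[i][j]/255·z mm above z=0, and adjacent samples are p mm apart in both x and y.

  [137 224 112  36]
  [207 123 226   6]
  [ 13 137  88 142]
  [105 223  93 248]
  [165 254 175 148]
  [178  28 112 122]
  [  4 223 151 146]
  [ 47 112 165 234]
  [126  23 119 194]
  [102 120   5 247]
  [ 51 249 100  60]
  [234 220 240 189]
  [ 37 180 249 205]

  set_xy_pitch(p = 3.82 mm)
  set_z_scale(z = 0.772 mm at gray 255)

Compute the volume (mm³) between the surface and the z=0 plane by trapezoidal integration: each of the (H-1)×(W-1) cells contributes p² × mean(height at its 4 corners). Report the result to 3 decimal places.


height_mm = gray/255 × 0.772; cell vol = 3.82² × mean(4 corners)
unit = 3.82² × 0.772 / (4×255) = 0.0110444 mm³ per gray-sum
row 0: Σ corner-gray over 3 cells = 1756  → 19.3940
row 1: Σ corner-gray over 3 cells = 1516  → 16.7434
row 2: Σ corner-gray over 3 cells = 1590  → 17.5607
row 3: Σ corner-gray over 3 cells = 2156  → 23.8118
row 4: Σ corner-gray over 3 cells = 1751  → 19.3388
row 5: Σ corner-gray over 3 cells = 1478  → 16.3237
row 6: Σ corner-gray over 3 cells = 1733  → 19.1400
row 7: Σ corner-gray over 3 cells = 1439  → 15.8930
row 8: Σ corner-gray over 3 cells = 1203  → 13.2865
row 9: Σ corner-gray over 3 cells = 1408  → 15.5506
row 10: Σ corner-gray over 3 cells = 2152  → 23.7676
row 11: Σ corner-gray over 3 cells = 2443  → 26.9816
Σ rows: total corner-gray = 20625  → 227.7917 mm³

227.792


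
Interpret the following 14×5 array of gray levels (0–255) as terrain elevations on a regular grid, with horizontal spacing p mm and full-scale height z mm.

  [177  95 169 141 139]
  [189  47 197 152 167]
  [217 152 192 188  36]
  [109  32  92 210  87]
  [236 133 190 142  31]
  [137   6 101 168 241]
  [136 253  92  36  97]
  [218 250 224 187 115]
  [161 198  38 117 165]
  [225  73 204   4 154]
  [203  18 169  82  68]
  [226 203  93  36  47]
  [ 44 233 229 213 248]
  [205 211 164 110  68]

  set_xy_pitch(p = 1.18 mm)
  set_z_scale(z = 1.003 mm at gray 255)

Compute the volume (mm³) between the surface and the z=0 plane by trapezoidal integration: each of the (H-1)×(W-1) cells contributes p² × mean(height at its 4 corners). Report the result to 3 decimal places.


40.116

height_mm = gray/255 × 1.003; cell vol = 1.18² × mean(4 corners)
unit = 1.18² × 1.003 / (4×255) = 0.00136919 mm³ per gray-sum
row 0: Σ corner-gray over 4 cells = 2274  → 3.1135
row 1: Σ corner-gray over 4 cells = 2465  → 3.3751
row 2: Σ corner-gray over 4 cells = 2181  → 2.9862
row 3: Σ corner-gray over 4 cells = 2061  → 2.8219
row 4: Σ corner-gray over 4 cells = 2125  → 2.9095
row 5: Σ corner-gray over 4 cells = 1923  → 2.6330
row 6: Σ corner-gray over 4 cells = 2650  → 3.6284
row 7: Σ corner-gray over 4 cells = 2687  → 3.6790
row 8: Σ corner-gray over 4 cells = 1973  → 2.7014
row 9: Σ corner-gray over 4 cells = 1750  → 2.3961
row 10: Σ corner-gray over 4 cells = 1746  → 2.3906
row 11: Σ corner-gray over 4 cells = 2579  → 3.5311
row 12: Σ corner-gray over 4 cells = 2885  → 3.9501
Σ rows: total corner-gray = 29299  → 40.1160 mm³


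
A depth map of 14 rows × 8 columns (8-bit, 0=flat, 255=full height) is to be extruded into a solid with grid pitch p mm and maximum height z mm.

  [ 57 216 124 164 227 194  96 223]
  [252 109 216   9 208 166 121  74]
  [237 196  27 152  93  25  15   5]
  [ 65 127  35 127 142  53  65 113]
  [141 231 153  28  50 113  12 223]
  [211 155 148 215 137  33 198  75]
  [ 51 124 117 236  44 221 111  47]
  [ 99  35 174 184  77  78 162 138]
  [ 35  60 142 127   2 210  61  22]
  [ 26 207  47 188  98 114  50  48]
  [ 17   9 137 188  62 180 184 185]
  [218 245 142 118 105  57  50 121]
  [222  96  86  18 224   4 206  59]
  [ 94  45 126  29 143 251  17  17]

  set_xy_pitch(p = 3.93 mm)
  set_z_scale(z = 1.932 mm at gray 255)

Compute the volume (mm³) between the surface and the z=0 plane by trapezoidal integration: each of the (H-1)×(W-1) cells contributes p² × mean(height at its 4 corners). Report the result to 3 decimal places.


height_mm = gray/255 × 1.932; cell vol = 3.93² × mean(4 corners)
unit = 3.93² × 1.932 / (4×255) = 0.0292545 mm³ per gray-sum
row 0: Σ corner-gray over 7 cells = 4306  → 125.9697
row 1: Σ corner-gray over 7 cells = 3242  → 94.8430
row 2: Σ corner-gray over 7 cells = 2534  → 74.1308
row 3: Σ corner-gray over 7 cells = 2814  → 82.3220
row 4: Σ corner-gray over 7 cells = 3596  → 105.1990
row 5: Σ corner-gray over 7 cells = 3862  → 112.9807
row 6: Σ corner-gray over 7 cells = 3461  → 101.2497
row 7: Σ corner-gray over 7 cells = 2918  → 85.3645
row 8: Σ corner-gray over 7 cells = 2743  → 80.2450
row 9: Σ corner-gray over 7 cells = 3204  → 93.7313
row 10: Σ corner-gray over 7 cells = 3495  → 102.2443
row 11: Σ corner-gray over 7 cells = 3322  → 97.1833
row 12: Σ corner-gray over 7 cells = 2882  → 84.3113
Σ rows: total corner-gray = 42379  → 1239.7747 mm³

1239.775


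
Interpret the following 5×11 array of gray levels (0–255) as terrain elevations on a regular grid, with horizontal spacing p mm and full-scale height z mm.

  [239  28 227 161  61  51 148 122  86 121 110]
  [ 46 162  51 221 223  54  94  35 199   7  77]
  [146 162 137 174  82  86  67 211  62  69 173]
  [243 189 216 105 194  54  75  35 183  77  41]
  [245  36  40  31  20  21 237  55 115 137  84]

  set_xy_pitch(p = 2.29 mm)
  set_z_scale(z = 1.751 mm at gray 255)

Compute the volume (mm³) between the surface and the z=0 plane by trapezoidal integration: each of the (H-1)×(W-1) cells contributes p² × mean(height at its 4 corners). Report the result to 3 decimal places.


165.824

height_mm = gray/255 × 1.751; cell vol = 2.29² × mean(4 corners)
unit = 2.29² × 1.751 / (4×255) = 0.00900237 mm³ per gray-sum
row 0: Σ corner-gray over 10 cells = 4574  → 41.1768
row 1: Σ corner-gray over 10 cells = 4634  → 41.7170
row 2: Σ corner-gray over 10 cells = 4959  → 44.6428
row 3: Σ corner-gray over 10 cells = 4253  → 38.2871
Σ rows: total corner-gray = 18420  → 165.8237 mm³


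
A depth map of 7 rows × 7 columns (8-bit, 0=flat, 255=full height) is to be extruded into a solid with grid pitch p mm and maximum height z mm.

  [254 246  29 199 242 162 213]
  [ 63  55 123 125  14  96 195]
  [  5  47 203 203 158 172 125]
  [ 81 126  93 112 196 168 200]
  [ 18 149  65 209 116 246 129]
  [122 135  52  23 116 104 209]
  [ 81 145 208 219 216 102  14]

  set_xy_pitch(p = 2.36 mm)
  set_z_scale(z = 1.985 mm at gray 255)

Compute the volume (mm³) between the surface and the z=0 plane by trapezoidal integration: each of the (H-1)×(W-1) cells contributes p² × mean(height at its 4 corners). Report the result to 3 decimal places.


height_mm = gray/255 × 1.985; cell vol = 2.36² × mean(4 corners)
unit = 2.36² × 1.985 / (4×255) = 0.0108389 mm³ per gray-sum
row 0: Σ corner-gray over 6 cells = 3307  → 35.8442
row 1: Σ corner-gray over 6 cells = 2780  → 30.1321
row 2: Σ corner-gray over 6 cells = 3367  → 36.4945
row 3: Σ corner-gray over 6 cells = 3388  → 36.7221
row 4: Σ corner-gray over 6 cells = 2908  → 31.5195
row 5: Σ corner-gray over 6 cells = 3066  → 33.2320
Σ rows: total corner-gray = 18816  → 203.9443 mm³

203.944


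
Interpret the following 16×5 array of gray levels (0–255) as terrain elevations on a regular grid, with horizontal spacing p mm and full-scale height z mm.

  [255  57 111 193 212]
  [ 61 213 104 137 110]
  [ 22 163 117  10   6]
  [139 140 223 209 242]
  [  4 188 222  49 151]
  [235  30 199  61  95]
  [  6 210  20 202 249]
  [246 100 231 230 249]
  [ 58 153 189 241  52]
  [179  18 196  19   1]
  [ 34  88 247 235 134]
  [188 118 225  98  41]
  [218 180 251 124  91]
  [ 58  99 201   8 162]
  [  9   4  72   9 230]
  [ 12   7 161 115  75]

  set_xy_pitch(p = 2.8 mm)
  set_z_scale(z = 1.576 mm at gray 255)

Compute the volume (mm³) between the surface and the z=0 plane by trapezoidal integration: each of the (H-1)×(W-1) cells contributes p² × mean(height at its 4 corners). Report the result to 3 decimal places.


384.170

height_mm = gray/255 × 1.576; cell vol = 2.8² × mean(4 corners)
unit = 2.8² × 1.576 / (4×255) = 0.0121136 mm³ per gray-sum
row 0: Σ corner-gray over 4 cells = 2268  → 27.4736
row 1: Σ corner-gray over 4 cells = 1687  → 20.4356
row 2: Σ corner-gray over 4 cells = 2133  → 25.8382
row 3: Σ corner-gray over 4 cells = 2598  → 31.4711
row 4: Σ corner-gray over 4 cells = 1983  → 24.0212
row 5: Σ corner-gray over 4 cells = 2029  → 24.5784
row 6: Σ corner-gray over 4 cells = 2736  → 33.1427
row 7: Σ corner-gray over 4 cells = 2893  → 35.0446
row 8: Σ corner-gray over 4 cells = 1922  → 23.2823
row 9: Σ corner-gray over 4 cells = 1954  → 23.6699
row 10: Σ corner-gray over 4 cells = 2419  → 29.3027
row 11: Σ corner-gray over 4 cells = 2530  → 30.6473
row 12: Σ corner-gray over 4 cells = 2255  → 27.3161
row 13: Σ corner-gray over 4 cells = 1245  → 15.0814
row 14: Σ corner-gray over 4 cells = 1062  → 12.8646
Σ rows: total corner-gray = 31714  → 384.1697 mm³


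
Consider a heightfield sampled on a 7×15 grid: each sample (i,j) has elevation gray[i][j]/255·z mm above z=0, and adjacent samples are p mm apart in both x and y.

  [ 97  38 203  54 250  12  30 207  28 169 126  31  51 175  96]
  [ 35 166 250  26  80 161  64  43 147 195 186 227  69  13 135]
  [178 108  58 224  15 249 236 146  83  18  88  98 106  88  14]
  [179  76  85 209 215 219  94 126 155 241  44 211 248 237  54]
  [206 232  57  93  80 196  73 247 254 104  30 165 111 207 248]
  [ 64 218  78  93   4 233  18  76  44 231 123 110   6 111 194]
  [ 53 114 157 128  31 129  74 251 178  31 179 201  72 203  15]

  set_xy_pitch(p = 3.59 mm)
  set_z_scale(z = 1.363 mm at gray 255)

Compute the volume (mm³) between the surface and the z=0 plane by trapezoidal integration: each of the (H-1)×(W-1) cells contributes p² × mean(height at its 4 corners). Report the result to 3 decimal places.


height_mm = gray/255 × 1.363; cell vol = 3.59² × mean(4 corners)
unit = 3.59² × 1.363 / (4×255) = 0.017222 mm³ per gray-sum
row 0: Σ corner-gray over 14 cells = 6365  → 109.6183
row 1: Σ corner-gray over 14 cells = 6650  → 114.5266
row 2: Σ corner-gray over 14 cells = 7779  → 133.9702
row 3: Σ corner-gray over 14 cells = 8705  → 149.9179
row 4: Σ corner-gray over 14 cells = 7100  → 122.2765
row 5: Σ corner-gray over 14 cells = 6512  → 112.1499
Σ rows: total corner-gray = 43111  → 742.4593 mm³

742.459


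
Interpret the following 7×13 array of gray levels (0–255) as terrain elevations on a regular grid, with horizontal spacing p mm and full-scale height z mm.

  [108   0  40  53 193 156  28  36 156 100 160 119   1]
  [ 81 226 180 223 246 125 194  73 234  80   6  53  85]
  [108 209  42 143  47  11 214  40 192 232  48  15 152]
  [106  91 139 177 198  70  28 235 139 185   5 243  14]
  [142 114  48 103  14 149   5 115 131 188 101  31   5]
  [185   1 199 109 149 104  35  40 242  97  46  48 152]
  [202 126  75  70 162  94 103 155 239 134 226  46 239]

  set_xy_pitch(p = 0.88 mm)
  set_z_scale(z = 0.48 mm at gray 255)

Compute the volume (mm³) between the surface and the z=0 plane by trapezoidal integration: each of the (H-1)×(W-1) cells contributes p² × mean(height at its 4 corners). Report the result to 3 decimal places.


height_mm = gray/255 × 0.48; cell vol = 0.88² × mean(4 corners)
unit = 0.88² × 0.48 / (4×255) = 0.000364424 mm³ per gray-sum
row 0: Σ corner-gray over 12 cells = 5637  → 2.0543
row 1: Σ corner-gray over 12 cells = 6092  → 2.2201
row 2: Σ corner-gray over 12 cells = 5786  → 2.1086
row 3: Σ corner-gray over 12 cells = 5285  → 1.9260
row 4: Σ corner-gray over 12 cells = 4622  → 1.6844
row 5: Σ corner-gray over 12 cells = 5778  → 2.1056
Σ rows: total corner-gray = 33200  → 12.0989 mm³

12.099


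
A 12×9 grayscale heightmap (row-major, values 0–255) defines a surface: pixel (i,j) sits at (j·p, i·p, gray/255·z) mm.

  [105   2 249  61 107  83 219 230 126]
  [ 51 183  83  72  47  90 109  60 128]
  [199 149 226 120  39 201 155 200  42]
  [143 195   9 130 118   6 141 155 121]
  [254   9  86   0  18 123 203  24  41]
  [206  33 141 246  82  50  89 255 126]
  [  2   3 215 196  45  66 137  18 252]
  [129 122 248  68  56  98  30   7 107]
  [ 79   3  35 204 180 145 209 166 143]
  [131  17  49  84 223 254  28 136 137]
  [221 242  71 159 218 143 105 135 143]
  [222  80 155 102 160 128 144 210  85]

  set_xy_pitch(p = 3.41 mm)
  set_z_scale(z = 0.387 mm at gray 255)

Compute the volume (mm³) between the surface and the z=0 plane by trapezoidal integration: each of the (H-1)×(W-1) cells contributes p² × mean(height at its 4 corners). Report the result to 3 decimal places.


height_mm = gray/255 × 0.387; cell vol = 3.41² × mean(4 corners)
unit = 3.41² × 0.387 / (4×255) = 0.00441184 mm³ per gray-sum
row 0: Σ corner-gray over 8 cells = 3600  → 15.8826
row 1: Σ corner-gray over 8 cells = 3888  → 17.1532
row 2: Σ corner-gray over 8 cells = 4193  → 18.4988
row 3: Σ corner-gray over 8 cells = 2993  → 13.2046
row 4: Σ corner-gray over 8 cells = 3345  → 14.7576
row 5: Σ corner-gray over 8 cells = 3738  → 16.4915
row 6: Σ corner-gray over 8 cells = 3108  → 13.7120
row 7: Σ corner-gray over 8 cells = 3600  → 15.8826
row 8: Σ corner-gray over 8 cells = 3956  → 17.4532
row 9: Σ corner-gray over 8 cells = 4360  → 19.2356
row 10: Σ corner-gray over 8 cells = 4775  → 21.0665
Σ rows: total corner-gray = 41556  → 183.3383 mm³

183.338


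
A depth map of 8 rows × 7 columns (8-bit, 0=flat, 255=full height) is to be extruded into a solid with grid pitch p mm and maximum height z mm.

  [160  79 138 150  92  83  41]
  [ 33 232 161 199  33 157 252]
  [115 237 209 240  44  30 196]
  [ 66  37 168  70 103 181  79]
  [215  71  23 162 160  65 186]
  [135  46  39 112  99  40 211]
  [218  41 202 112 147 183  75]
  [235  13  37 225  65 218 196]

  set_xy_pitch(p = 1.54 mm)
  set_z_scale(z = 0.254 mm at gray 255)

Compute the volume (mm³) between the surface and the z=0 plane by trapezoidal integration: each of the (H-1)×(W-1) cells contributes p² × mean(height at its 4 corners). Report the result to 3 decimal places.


height_mm = gray/255 × 0.254; cell vol = 1.54² × mean(4 corners)
unit = 1.54² × 0.254 / (4×255) = 0.000590575 mm³ per gray-sum
row 0: Σ corner-gray over 6 cells = 3134  → 1.8509
row 1: Σ corner-gray over 6 cells = 3680  → 2.1733
row 2: Σ corner-gray over 6 cells = 3094  → 1.8272
row 3: Σ corner-gray over 6 cells = 2626  → 1.5508
row 4: Σ corner-gray over 6 cells = 2381  → 1.4062
row 5: Σ corner-gray over 6 cells = 2681  → 1.5833
row 6: Σ corner-gray over 6 cells = 3210  → 1.8957
Σ rows: total corner-gray = 20806  → 12.2875 mm³

12.288


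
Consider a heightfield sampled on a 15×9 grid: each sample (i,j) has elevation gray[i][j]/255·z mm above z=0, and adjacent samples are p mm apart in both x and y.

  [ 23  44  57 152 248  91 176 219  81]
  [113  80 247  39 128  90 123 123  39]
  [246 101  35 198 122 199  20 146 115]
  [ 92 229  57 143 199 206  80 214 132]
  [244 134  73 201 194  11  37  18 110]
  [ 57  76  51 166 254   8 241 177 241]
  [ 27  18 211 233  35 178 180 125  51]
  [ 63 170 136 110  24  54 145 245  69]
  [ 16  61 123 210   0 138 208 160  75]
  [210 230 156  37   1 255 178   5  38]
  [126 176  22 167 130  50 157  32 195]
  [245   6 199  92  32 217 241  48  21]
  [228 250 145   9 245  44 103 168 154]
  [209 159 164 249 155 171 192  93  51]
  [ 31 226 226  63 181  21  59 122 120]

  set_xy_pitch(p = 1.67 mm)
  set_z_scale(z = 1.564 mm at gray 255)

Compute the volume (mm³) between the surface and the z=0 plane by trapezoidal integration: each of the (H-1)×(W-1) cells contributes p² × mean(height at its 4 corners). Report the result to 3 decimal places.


245.490

height_mm = gray/255 × 1.564; cell vol = 1.67² × mean(4 corners)
unit = 1.67² × 1.564 / (4×255) = 0.00427631 mm³ per gray-sum
row 0: Σ corner-gray over 8 cells = 3890  → 16.6349
row 1: Σ corner-gray over 8 cells = 3815  → 16.3141
row 2: Σ corner-gray over 8 cells = 4483  → 19.1707
row 3: Σ corner-gray over 8 cells = 4170  → 17.8322
row 4: Σ corner-gray over 8 cells = 3934  → 16.8230
row 5: Σ corner-gray over 8 cells = 4282  → 18.3112
row 6: Σ corner-gray over 8 cells = 3938  → 16.8401
row 7: Σ corner-gray over 8 cells = 3791  → 16.2115
row 8: Σ corner-gray over 8 cells = 3863  → 16.5194
row 9: Σ corner-gray over 8 cells = 3761  → 16.0832
row 10: Σ corner-gray over 8 cells = 3725  → 15.9293
row 11: Σ corner-gray over 8 cells = 4246  → 18.1572
row 12: Σ corner-gray over 8 cells = 4936  → 21.1079
row 13: Σ corner-gray over 8 cells = 4573  → 19.5556
Σ rows: total corner-gray = 57407  → 245.4903 mm³


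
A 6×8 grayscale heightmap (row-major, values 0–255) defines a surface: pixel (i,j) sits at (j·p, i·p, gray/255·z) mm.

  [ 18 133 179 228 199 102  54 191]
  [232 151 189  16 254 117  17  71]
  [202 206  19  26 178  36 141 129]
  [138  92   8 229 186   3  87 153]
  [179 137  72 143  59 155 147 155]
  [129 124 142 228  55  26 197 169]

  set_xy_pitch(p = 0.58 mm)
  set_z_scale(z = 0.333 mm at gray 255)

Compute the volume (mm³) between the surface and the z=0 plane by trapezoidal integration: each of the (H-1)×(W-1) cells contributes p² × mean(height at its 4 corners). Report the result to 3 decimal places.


height_mm = gray/255 × 0.333; cell vol = 0.58² × mean(4 corners)
unit = 0.58² × 0.333 / (4×255) = 0.000109825 mm³ per gray-sum
row 0: Σ corner-gray over 7 cells = 3790  → 0.4162
row 1: Σ corner-gray over 7 cells = 3334  → 0.3662
row 2: Σ corner-gray over 7 cells = 3044  → 0.3343
row 3: Σ corner-gray over 7 cells = 3261  → 0.3581
row 4: Σ corner-gray over 7 cells = 3602  → 0.3956
Σ rows: total corner-gray = 17031  → 1.8704 mm³

1.870


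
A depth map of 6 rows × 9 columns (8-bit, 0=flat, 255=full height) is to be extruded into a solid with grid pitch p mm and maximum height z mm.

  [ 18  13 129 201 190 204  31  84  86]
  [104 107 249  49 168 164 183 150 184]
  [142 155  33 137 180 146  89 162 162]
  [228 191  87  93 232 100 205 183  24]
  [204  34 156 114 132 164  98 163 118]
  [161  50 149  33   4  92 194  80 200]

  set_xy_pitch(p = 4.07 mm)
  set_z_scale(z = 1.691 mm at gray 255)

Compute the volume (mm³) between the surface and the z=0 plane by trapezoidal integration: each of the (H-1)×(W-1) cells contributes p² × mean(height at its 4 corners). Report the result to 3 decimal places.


height_mm = gray/255 × 1.691; cell vol = 4.07² × mean(4 corners)
unit = 4.07² × 1.691 / (4×255) = 0.027462 mm³ per gray-sum
row 0: Σ corner-gray over 8 cells = 4236  → 116.3291
row 1: Σ corner-gray over 8 cells = 4536  → 124.5677
row 2: Σ corner-gray over 8 cells = 4542  → 124.7324
row 3: Σ corner-gray over 8 cells = 4478  → 122.9749
row 4: Σ corner-gray over 8 cells = 3609  → 99.1104
Σ rows: total corner-gray = 21401  → 587.7144 mm³

587.714


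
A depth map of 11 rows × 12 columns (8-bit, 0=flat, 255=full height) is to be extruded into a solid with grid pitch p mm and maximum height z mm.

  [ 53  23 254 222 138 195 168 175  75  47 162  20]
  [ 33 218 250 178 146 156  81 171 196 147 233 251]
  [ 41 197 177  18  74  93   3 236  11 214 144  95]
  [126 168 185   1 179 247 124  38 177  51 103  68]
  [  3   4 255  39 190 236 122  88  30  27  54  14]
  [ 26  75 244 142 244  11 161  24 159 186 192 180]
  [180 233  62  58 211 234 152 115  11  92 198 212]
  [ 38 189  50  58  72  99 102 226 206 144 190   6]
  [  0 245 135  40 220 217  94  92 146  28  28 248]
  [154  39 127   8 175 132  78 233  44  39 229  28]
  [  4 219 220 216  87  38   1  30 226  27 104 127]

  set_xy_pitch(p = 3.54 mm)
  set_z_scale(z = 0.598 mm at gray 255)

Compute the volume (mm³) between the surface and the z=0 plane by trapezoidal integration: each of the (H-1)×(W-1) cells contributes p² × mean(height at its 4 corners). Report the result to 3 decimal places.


height_mm = gray/255 × 0.598; cell vol = 3.54² × mean(4 corners)
unit = 3.54² × 0.598 / (4×255) = 0.00734696 mm³ per gray-sum
row 0: Σ corner-gray over 11 cells = 6827  → 50.1577
row 1: Σ corner-gray over 11 cells = 6306  → 46.3299
row 2: Σ corner-gray over 11 cells = 5210  → 38.2776
row 3: Σ corner-gray over 11 cells = 4847  → 35.6107
row 4: Σ corner-gray over 11 cells = 5189  → 38.1234
row 5: Σ corner-gray over 11 cells = 6206  → 45.5952
row 6: Σ corner-gray over 11 cells = 5840  → 42.9062
row 7: Σ corner-gray over 11 cells = 5454  → 40.0703
row 8: Σ corner-gray over 11 cells = 5128  → 37.6752
row 9: Σ corner-gray over 11 cells = 4857  → 35.6842
Σ rows: total corner-gray = 55864  → 410.4304 mm³

410.430


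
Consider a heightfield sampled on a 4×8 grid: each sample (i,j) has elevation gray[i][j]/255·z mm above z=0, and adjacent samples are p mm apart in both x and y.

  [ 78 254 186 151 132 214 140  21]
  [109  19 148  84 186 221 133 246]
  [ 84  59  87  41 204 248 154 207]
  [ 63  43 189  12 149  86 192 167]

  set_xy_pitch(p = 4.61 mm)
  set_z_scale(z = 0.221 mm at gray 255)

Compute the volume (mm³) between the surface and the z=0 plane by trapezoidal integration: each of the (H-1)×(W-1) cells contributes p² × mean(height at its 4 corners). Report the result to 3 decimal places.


52.737

height_mm = gray/255 × 0.221; cell vol = 4.61² × mean(4 corners)
unit = 4.61² × 0.221 / (4×255) = 0.00460462 mm³ per gray-sum
row 0: Σ corner-gray over 7 cells = 4190  → 19.2934
row 1: Σ corner-gray over 7 cells = 3814  → 17.5620
row 2: Σ corner-gray over 7 cells = 3449  → 15.8813
Σ rows: total corner-gray = 11453  → 52.7367 mm³


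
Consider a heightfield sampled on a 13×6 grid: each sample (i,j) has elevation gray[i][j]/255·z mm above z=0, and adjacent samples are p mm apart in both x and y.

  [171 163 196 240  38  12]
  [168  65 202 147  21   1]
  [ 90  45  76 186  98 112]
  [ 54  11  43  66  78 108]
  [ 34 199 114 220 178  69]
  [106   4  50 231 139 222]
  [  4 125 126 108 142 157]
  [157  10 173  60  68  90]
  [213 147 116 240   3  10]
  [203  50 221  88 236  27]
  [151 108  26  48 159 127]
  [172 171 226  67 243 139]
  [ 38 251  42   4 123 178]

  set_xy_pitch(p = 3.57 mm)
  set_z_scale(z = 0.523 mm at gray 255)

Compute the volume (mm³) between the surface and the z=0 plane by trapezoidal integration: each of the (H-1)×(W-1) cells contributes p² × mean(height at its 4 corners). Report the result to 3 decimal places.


height_mm = gray/255 × 0.523; cell vol = 3.57² × mean(4 corners)
unit = 3.57² × 0.523 / (4×255) = 0.00653488 mm³ per gray-sum
row 0: Σ corner-gray over 5 cells = 2496  → 16.3111
row 1: Σ corner-gray over 5 cells = 2051  → 13.4030
row 2: Σ corner-gray over 5 cells = 1570  → 10.2598
row 3: Σ corner-gray over 5 cells = 2083  → 13.6122
row 4: Σ corner-gray over 5 cells = 2701  → 17.6507
row 5: Σ corner-gray over 5 cells = 2339  → 15.2851
row 6: Σ corner-gray over 5 cells = 2032  → 13.2789
row 7: Σ corner-gray over 5 cells = 2104  → 13.7494
row 8: Σ corner-gray over 5 cells = 2655  → 17.3501
row 9: Σ corner-gray over 5 cells = 2380  → 15.5530
row 10: Σ corner-gray over 5 cells = 2685  → 17.5462
row 11: Σ corner-gray over 5 cells = 2781  → 18.1735
Σ rows: total corner-gray = 27877  → 182.1730 mm³

182.173


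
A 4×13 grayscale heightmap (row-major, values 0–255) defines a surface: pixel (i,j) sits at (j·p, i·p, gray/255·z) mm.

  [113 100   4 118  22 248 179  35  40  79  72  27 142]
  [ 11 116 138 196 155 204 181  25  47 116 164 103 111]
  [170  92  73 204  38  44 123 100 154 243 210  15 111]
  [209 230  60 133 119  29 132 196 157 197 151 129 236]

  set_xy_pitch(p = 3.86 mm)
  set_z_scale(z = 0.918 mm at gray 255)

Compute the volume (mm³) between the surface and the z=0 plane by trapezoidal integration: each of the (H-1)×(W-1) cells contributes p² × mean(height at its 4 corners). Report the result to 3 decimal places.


height_mm = gray/255 × 0.918; cell vol = 3.86² × mean(4 corners)
unit = 3.86² × 0.918 / (4×255) = 0.0134096 mm³ per gray-sum
row 0: Σ corner-gray over 12 cells = 5115  → 68.5903
row 1: Σ corner-gray over 12 cells = 5885  → 78.9157
row 2: Σ corner-gray over 12 cells = 6384  → 85.6071
Σ rows: total corner-gray = 17384  → 233.1132 mm³

233.113


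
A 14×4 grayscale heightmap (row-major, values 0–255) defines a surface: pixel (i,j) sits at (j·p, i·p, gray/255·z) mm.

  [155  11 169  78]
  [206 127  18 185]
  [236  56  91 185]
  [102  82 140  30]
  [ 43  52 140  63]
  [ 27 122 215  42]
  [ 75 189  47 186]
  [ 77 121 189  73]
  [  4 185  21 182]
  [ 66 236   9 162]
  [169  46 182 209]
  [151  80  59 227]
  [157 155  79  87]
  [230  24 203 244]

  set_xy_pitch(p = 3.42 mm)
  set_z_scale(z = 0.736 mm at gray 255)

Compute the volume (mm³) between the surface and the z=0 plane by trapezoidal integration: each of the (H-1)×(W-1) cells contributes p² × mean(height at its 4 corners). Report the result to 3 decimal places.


151.688

height_mm = gray/255 × 0.736; cell vol = 3.42² × mean(4 corners)
unit = 3.42² × 0.736 / (4×255) = 0.00843976 mm³ per gray-sum
row 0: Σ corner-gray over 3 cells = 1274  → 10.7522
row 1: Σ corner-gray over 3 cells = 1396  → 11.7819
row 2: Σ corner-gray over 3 cells = 1291  → 10.8957
row 3: Σ corner-gray over 3 cells = 1066  → 8.9968
row 4: Σ corner-gray over 3 cells = 1233  → 10.4062
row 5: Σ corner-gray over 3 cells = 1476  → 12.4571
row 6: Σ corner-gray over 3 cells = 1503  → 12.6850
row 7: Σ corner-gray over 3 cells = 1368  → 11.5456
row 8: Σ corner-gray over 3 cells = 1316  → 11.1067
row 9: Σ corner-gray over 3 cells = 1552  → 13.0985
row 10: Σ corner-gray over 3 cells = 1490  → 12.5752
row 11: Σ corner-gray over 3 cells = 1368  → 11.5456
row 12: Σ corner-gray over 3 cells = 1640  → 13.8412
Σ rows: total corner-gray = 17973  → 151.6877 mm³
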